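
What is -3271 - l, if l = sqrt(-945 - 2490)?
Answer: -3271 - I*sqrt(3435) ≈ -3271.0 - 58.609*I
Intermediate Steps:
l = I*sqrt(3435) (l = sqrt(-3435) = I*sqrt(3435) ≈ 58.609*I)
-3271 - l = -3271 - I*sqrt(3435)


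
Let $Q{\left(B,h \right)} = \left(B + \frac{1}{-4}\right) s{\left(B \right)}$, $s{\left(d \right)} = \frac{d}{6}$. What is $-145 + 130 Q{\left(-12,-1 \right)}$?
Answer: $3040$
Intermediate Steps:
$s{\left(d \right)} = \frac{d}{6}$ ($s{\left(d \right)} = d \frac{1}{6} = \frac{d}{6}$)
$Q{\left(B,h \right)} = \frac{B \left(- \frac{1}{4} + B\right)}{6}$ ($Q{\left(B,h \right)} = \left(B + \frac{1}{-4}\right) \frac{B}{6} = \left(B - \frac{1}{4}\right) \frac{B}{6} = \left(- \frac{1}{4} + B\right) \frac{B}{6} = \frac{B \left(- \frac{1}{4} + B\right)}{6}$)
$-145 + 130 Q{\left(-12,-1 \right)} = -145 + 130 \cdot \frac{1}{24} \left(-12\right) \left(-1 + 4 \left(-12\right)\right) = -145 + 130 \cdot \frac{1}{24} \left(-12\right) \left(-1 - 48\right) = -145 + 130 \cdot \frac{1}{24} \left(-12\right) \left(-49\right) = -145 + 130 \cdot \frac{49}{2} = -145 + 3185 = 3040$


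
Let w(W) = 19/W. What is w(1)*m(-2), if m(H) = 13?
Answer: 247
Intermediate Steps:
w(1)*m(-2) = (19/1)*13 = (19*1)*13 = 19*13 = 247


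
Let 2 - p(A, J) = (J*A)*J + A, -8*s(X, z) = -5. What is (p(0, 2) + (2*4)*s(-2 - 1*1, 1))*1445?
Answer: 10115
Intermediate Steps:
s(X, z) = 5/8 (s(X, z) = -⅛*(-5) = 5/8)
p(A, J) = 2 - A - A*J² (p(A, J) = 2 - ((J*A)*J + A) = 2 - ((A*J)*J + A) = 2 - (A*J² + A) = 2 - (A + A*J²) = 2 + (-A - A*J²) = 2 - A - A*J²)
(p(0, 2) + (2*4)*s(-2 - 1*1, 1))*1445 = ((2 - 1*0 - 1*0*2²) + (2*4)*(5/8))*1445 = ((2 + 0 - 1*0*4) + 8*(5/8))*1445 = ((2 + 0 + 0) + 5)*1445 = (2 + 5)*1445 = 7*1445 = 10115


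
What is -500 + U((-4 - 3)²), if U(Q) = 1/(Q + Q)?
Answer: -48999/98 ≈ -499.99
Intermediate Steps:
U(Q) = 1/(2*Q)
-500 + U((-4 - 3)²) = -500 + 1/(2*((-4 - 3)²)) = -500 + 1/(2*((-7)²)) = -500 + (½)/49 = -500 + (½)*(1/49) = -500 + 1/98 = -48999/98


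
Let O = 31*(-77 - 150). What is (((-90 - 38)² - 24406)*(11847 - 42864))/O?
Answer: -248818374/7037 ≈ -35359.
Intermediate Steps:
O = -7037 (O = 31*(-227) = -7037)
(((-90 - 38)² - 24406)*(11847 - 42864))/O = (((-90 - 38)² - 24406)*(11847 - 42864))/(-7037) = (((-128)² - 24406)*(-31017))*(-1/7037) = ((16384 - 24406)*(-31017))*(-1/7037) = -8022*(-31017)*(-1/7037) = 248818374*(-1/7037) = -248818374/7037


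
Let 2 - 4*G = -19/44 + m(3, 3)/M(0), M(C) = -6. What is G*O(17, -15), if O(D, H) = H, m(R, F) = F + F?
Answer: -2265/176 ≈ -12.869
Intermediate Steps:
m(R, F) = 2*F
G = 151/176 (G = 1/2 - (-19/44 + (2*3)/(-6))/4 = 1/2 - (-19*1/44 + 6*(-1/6))/4 = 1/2 - (-19/44 - 1)/4 = 1/2 - 1/4*(-63/44) = 1/2 + 63/176 = 151/176 ≈ 0.85795)
G*O(17, -15) = (151/176)*(-15) = -2265/176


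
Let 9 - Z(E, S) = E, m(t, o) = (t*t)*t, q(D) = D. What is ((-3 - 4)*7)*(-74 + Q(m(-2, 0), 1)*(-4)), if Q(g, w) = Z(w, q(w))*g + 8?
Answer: -7350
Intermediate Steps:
m(t, o) = t³ (m(t, o) = t²*t = t³)
Z(E, S) = 9 - E
Q(g, w) = 8 + g*(9 - w) (Q(g, w) = (9 - w)*g + 8 = g*(9 - w) + 8 = 8 + g*(9 - w))
((-3 - 4)*7)*(-74 + Q(m(-2, 0), 1)*(-4)) = ((-3 - 4)*7)*(-74 + (8 - 1*(-2)³*(-9 + 1))*(-4)) = (-7*7)*(-74 + (8 - 1*(-8)*(-8))*(-4)) = -49*(-74 + (8 - 64)*(-4)) = -49*(-74 - 56*(-4)) = -49*(-74 + 224) = -49*150 = -7350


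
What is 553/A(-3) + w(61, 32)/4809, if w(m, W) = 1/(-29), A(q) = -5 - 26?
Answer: -77121964/4323291 ≈ -17.839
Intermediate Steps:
A(q) = -31
w(m, W) = -1/29
553/A(-3) + w(61, 32)/4809 = 553/(-31) - 1/29/4809 = 553*(-1/31) - 1/29*1/4809 = -553/31 - 1/139461 = -77121964/4323291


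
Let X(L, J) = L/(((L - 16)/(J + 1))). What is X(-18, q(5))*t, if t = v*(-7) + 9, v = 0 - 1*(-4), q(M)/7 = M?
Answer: -6156/17 ≈ -362.12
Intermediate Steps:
q(M) = 7*M
X(L, J) = L*(1 + J)/(-16 + L) (X(L, J) = L/(((-16 + L)/(1 + J))) = L*((1 + J)/(-16 + L)) = L*(1 + J)/(-16 + L))
v = 4 (v = 0 + 4 = 4)
t = -19 (t = 4*(-7) + 9 = -28 + 9 = -19)
X(-18, q(5))*t = -18*(1 + 7*5)/(-16 - 18)*(-19) = -18*(1 + 35)/(-34)*(-19) = -18*(-1/34)*36*(-19) = (324/17)*(-19) = -6156/17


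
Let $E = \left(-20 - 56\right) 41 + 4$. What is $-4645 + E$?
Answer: $-7757$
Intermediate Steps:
$E = -3112$ ($E = \left(-20 - 56\right) 41 + 4 = \left(-76\right) 41 + 4 = -3116 + 4 = -3112$)
$-4645 + E = -4645 - 3112 = -7757$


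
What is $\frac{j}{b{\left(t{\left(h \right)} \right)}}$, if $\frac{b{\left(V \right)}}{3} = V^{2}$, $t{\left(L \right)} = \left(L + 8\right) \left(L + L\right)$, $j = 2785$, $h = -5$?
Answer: $\frac{557}{540} \approx 1.0315$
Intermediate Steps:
$t{\left(L \right)} = 2 L \left(8 + L\right)$ ($t{\left(L \right)} = \left(8 + L\right) 2 L = 2 L \left(8 + L\right)$)
$b{\left(V \right)} = 3 V^{2}$
$\frac{j}{b{\left(t{\left(h \right)} \right)}} = \frac{2785}{3 \left(2 \left(-5\right) \left(8 - 5\right)\right)^{2}} = \frac{2785}{3 \left(2 \left(-5\right) 3\right)^{2}} = \frac{2785}{3 \left(-30\right)^{2}} = \frac{2785}{3 \cdot 900} = \frac{2785}{2700} = 2785 \cdot \frac{1}{2700} = \frac{557}{540}$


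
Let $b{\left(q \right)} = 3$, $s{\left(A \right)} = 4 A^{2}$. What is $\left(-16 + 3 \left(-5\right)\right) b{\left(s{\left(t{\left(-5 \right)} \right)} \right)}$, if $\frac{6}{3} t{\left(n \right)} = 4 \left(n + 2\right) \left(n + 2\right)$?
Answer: $-93$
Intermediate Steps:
$t{\left(n \right)} = 2 \left(2 + n\right)^{2}$ ($t{\left(n \right)} = \frac{4 \left(n + 2\right) \left(n + 2\right)}{2} = \frac{4 \left(2 + n\right) \left(2 + n\right)}{2} = \frac{4 \left(2 + n\right)^{2}}{2} = 2 \left(2 + n\right)^{2}$)
$\left(-16 + 3 \left(-5\right)\right) b{\left(s{\left(t{\left(-5 \right)} \right)} \right)} = \left(-16 + 3 \left(-5\right)\right) 3 = \left(-16 - 15\right) 3 = \left(-31\right) 3 = -93$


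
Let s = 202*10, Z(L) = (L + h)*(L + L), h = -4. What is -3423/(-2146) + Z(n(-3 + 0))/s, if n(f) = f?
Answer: 875574/541865 ≈ 1.6159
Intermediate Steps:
Z(L) = 2*L*(-4 + L) (Z(L) = (L - 4)*(L + L) = (-4 + L)*(2*L) = 2*L*(-4 + L))
s = 2020
-3423/(-2146) + Z(n(-3 + 0))/s = -3423/(-2146) + (2*(-3 + 0)*(-4 + (-3 + 0)))/2020 = -3423*(-1/2146) + (2*(-3)*(-4 - 3))*(1/2020) = 3423/2146 + (2*(-3)*(-7))*(1/2020) = 3423/2146 + 42*(1/2020) = 3423/2146 + 21/1010 = 875574/541865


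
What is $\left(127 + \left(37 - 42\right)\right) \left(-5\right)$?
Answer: $-610$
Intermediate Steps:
$\left(127 + \left(37 - 42\right)\right) \left(-5\right) = \left(127 - 5\right) \left(-5\right) = 122 \left(-5\right) = -610$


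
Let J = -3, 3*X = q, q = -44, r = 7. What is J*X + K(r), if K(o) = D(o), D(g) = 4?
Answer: 48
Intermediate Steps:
K(o) = 4
X = -44/3 (X = (⅓)*(-44) = -44/3 ≈ -14.667)
J*X + K(r) = -3*(-44/3) + 4 = 44 + 4 = 48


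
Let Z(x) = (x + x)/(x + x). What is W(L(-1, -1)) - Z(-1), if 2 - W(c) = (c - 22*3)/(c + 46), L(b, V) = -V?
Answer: 112/47 ≈ 2.3830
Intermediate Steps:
W(c) = 2 - (-66 + c)/(46 + c) (W(c) = 2 - (c - 22*3)/(c + 46) = 2 - (c - 66)/(46 + c) = 2 - (-66 + c)/(46 + c))
Z(x) = 1 (Z(x) = (2*x)/((2*x)) = (2*x)*(1/(2*x)) = 1)
W(L(-1, -1)) - Z(-1) = (158 - 1*(-1))/(46 - 1*(-1)) - 1*1 = (158 + 1)/(46 + 1) - 1 = 159/47 - 1 = 112/47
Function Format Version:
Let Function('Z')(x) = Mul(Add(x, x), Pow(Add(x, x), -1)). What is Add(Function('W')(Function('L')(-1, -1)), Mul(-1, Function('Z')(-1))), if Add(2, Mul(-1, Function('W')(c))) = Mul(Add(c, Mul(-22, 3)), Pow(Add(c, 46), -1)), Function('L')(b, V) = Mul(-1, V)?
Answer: Rational(112, 47) ≈ 2.3830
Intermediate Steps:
Function('W')(c) = Add(2, Mul(-1, Pow(Add(46, c), -1), Add(-66, c))) (Function('W')(c) = Add(2, Mul(-1, Mul(Add(c, Mul(-22, 3)), Pow(Add(c, 46), -1)))) = Add(2, Mul(-1, Mul(Add(c, -66), Pow(Add(46, c), -1)))) = Add(2, Mul(-1, Mul(Add(-66, c), Pow(Add(46, c), -1)))) = Add(2, Mul(-1, Mul(Pow(Add(46, c), -1), Add(-66, c)))) = Add(2, Mul(-1, Pow(Add(46, c), -1), Add(-66, c))))
Function('Z')(x) = 1 (Function('Z')(x) = Mul(Mul(2, x), Pow(Mul(2, x), -1)) = Mul(Mul(2, x), Mul(Rational(1, 2), Pow(x, -1))) = 1)
Add(Function('W')(Function('L')(-1, -1)), Mul(-1, Function('Z')(-1))) = Add(Mul(Pow(Add(46, Mul(-1, -1)), -1), Add(158, Mul(-1, -1))), Mul(-1, 1)) = Add(Mul(Pow(Add(46, 1), -1), Add(158, 1)), -1) = Add(Mul(Pow(47, -1), 159), -1) = Add(Mul(Rational(1, 47), 159), -1) = Add(Rational(159, 47), -1) = Rational(112, 47)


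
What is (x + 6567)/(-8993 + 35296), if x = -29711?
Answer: -23144/26303 ≈ -0.87990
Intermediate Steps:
(x + 6567)/(-8993 + 35296) = (-29711 + 6567)/(-8993 + 35296) = -23144/26303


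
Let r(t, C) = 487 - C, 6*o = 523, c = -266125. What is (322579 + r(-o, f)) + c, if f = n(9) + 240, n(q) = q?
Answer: 56692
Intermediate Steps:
o = 523/6 (o = (⅙)*523 = 523/6 ≈ 87.167)
f = 249 (f = 9 + 240 = 249)
(322579 + r(-o, f)) + c = (322579 + (487 - 1*249)) - 266125 = (322579 + (487 - 249)) - 266125 = (322579 + 238) - 266125 = 322817 - 266125 = 56692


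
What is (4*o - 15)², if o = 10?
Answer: 625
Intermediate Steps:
(4*o - 15)² = (4*10 - 15)² = (40 - 15)² = 25² = 625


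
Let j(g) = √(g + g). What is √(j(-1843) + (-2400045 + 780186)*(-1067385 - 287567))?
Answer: √(2194831191768 + I*√3686) ≈ 1.4815e+6 + 0.e-5*I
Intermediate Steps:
j(g) = √2*√g (j(g) = √(2*g) = √2*√g)
√(j(-1843) + (-2400045 + 780186)*(-1067385 - 287567)) = √(√2*√(-1843) + (-2400045 + 780186)*(-1067385 - 287567)) = √(√2*(I*√1843) - 1619859*(-1354952)) = √(I*√3686 + 2194831191768) = √(2194831191768 + I*√3686)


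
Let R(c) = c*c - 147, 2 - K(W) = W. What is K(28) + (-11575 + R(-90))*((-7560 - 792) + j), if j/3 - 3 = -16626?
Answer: 210876436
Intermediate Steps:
j = -49869 (j = 9 + 3*(-16626) = 9 - 49878 = -49869)
K(W) = 2 - W
R(c) = -147 + c**2 (R(c) = c**2 - 147 = -147 + c**2)
K(28) + (-11575 + R(-90))*((-7560 - 792) + j) = (2 - 1*28) + (-11575 + (-147 + (-90)**2))*((-7560 - 792) - 49869) = (2 - 28) + (-11575 + (-147 + 8100))*(-8352 - 49869) = -26 + (-11575 + 7953)*(-58221) = -26 - 3622*(-58221) = -26 + 210876462 = 210876436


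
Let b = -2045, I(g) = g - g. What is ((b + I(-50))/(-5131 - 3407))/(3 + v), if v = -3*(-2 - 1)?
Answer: 2045/102456 ≈ 0.019960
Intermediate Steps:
I(g) = 0
v = 9 (v = -3*(-3) = 9)
((b + I(-50))/(-5131 - 3407))/(3 + v) = ((-2045 + 0)/(-5131 - 3407))/(3 + 9) = (-2045/(-8538))/12 = (-2045*(-1/8538))/12 = (1/12)*(2045/8538) = 2045/102456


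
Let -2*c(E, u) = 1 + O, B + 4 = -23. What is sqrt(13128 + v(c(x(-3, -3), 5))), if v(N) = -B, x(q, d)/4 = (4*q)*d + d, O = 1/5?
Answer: sqrt(13155) ≈ 114.70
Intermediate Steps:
B = -27 (B = -4 - 23 = -27)
O = 1/5 (O = 1*(1/5) = 1/5 ≈ 0.20000)
x(q, d) = 4*d + 16*d*q (x(q, d) = 4*((4*q)*d + d) = 4*(4*d*q + d) = 4*(d + 4*d*q) = 4*d + 16*d*q)
c(E, u) = -3/5 (c(E, u) = -(1 + 1/5)/2 = -1/2*6/5 = -3/5)
v(N) = 27 (v(N) = -1*(-27) = 27)
sqrt(13128 + v(c(x(-3, -3), 5))) = sqrt(13128 + 27) = sqrt(13155)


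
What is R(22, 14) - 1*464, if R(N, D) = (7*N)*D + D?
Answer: 1706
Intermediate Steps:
R(N, D) = D + 7*D*N (R(N, D) = 7*D*N + D = D + 7*D*N)
R(22, 14) - 1*464 = 14*(1 + 7*22) - 1*464 = 14*(1 + 154) - 464 = 14*155 - 464 = 2170 - 464 = 1706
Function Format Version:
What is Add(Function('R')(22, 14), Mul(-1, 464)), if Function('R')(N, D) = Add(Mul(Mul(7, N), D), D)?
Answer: 1706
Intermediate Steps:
Function('R')(N, D) = Add(D, Mul(7, D, N)) (Function('R')(N, D) = Add(Mul(7, D, N), D) = Add(D, Mul(7, D, N)))
Add(Function('R')(22, 14), Mul(-1, 464)) = Add(Mul(14, Add(1, Mul(7, 22))), Mul(-1, 464)) = Add(Mul(14, Add(1, 154)), -464) = Add(Mul(14, 155), -464) = Add(2170, -464) = 1706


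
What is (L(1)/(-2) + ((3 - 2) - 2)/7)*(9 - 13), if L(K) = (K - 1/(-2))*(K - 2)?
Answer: -17/7 ≈ -2.4286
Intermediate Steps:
L(K) = (½ + K)*(-2 + K) (L(K) = (K - 1*(-½))*(-2 + K) = (K + ½)*(-2 + K) = (½ + K)*(-2 + K))
(L(1)/(-2) + ((3 - 2) - 2)/7)*(9 - 13) = ((-1 + 1² - 3/2*1)/(-2) + ((3 - 2) - 2)/7)*(9 - 13) = ((-1 + 1 - 3/2)*(-½) + (1 - 2)*(⅐))*(-4) = (-3/2*(-½) - 1*⅐)*(-4) = (¾ - ⅐)*(-4) = (17/28)*(-4) = -17/7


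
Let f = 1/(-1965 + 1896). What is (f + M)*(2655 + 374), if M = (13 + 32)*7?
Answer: 65832286/69 ≈ 9.5409e+5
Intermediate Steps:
f = -1/69 (f = 1/(-69) = -1/69 ≈ -0.014493)
M = 315 (M = 45*7 = 315)
(f + M)*(2655 + 374) = (-1/69 + 315)*(2655 + 374) = (21734/69)*3029 = 65832286/69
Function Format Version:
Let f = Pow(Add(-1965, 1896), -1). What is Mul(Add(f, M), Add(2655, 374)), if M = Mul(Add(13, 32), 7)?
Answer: Rational(65832286, 69) ≈ 9.5409e+5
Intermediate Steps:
f = Rational(-1, 69) (f = Pow(-69, -1) = Rational(-1, 69) ≈ -0.014493)
M = 315 (M = Mul(45, 7) = 315)
Mul(Add(f, M), Add(2655, 374)) = Mul(Add(Rational(-1, 69), 315), Add(2655, 374)) = Mul(Rational(21734, 69), 3029) = Rational(65832286, 69)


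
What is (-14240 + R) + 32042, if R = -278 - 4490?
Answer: 13034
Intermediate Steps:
R = -4768
(-14240 + R) + 32042 = (-14240 - 4768) + 32042 = -19008 + 32042 = 13034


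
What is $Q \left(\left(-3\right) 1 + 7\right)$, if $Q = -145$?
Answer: $-580$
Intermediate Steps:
$Q \left(\left(-3\right) 1 + 7\right) = - 145 \left(\left(-3\right) 1 + 7\right) = - 145 \left(-3 + 7\right) = \left(-145\right) 4 = -580$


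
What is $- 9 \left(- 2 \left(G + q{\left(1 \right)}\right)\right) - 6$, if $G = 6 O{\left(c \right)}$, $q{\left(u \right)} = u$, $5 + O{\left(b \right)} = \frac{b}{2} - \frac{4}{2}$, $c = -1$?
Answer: $-798$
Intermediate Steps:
$O{\left(b \right)} = -7 + \frac{b}{2}$ ($O{\left(b \right)} = -5 + \left(\frac{b}{2} - \frac{4}{2}\right) = -5 + \left(b \frac{1}{2} - 2\right) = -5 + \left(\frac{b}{2} - 2\right) = -5 + \left(-2 + \frac{b}{2}\right) = -7 + \frac{b}{2}$)
$G = -45$ ($G = 6 \left(-7 + \frac{1}{2} \left(-1\right)\right) = 6 \left(-7 - \frac{1}{2}\right) = 6 \left(- \frac{15}{2}\right) = -45$)
$- 9 \left(- 2 \left(G + q{\left(1 \right)}\right)\right) - 6 = - 9 \left(- 2 \left(-45 + 1\right)\right) - 6 = - 9 \left(\left(-2\right) \left(-44\right)\right) - 6 = \left(-9\right) 88 - 6 = -792 - 6 = -798$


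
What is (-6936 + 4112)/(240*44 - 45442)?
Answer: 1412/17441 ≈ 0.080959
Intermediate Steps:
(-6936 + 4112)/(240*44 - 45442) = -2824/(10560 - 45442) = -2824/(-34882) = -2824*(-1/34882) = 1412/17441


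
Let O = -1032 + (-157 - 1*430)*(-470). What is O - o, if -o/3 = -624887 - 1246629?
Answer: -5339690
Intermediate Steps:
O = 274858 (O = -1032 + (-157 - 430)*(-470) = -1032 - 587*(-470) = -1032 + 275890 = 274858)
o = 5614548 (o = -3*(-624887 - 1246629) = -3*(-1871516) = 5614548)
O - o = 274858 - 1*5614548 = 274858 - 5614548 = -5339690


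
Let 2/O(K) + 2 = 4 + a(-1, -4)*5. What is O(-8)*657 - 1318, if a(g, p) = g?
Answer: -1756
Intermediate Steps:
O(K) = -⅔ (O(K) = 2/(-2 + (4 - 1*5)) = 2/(-2 + (4 - 5)) = 2/(-2 - 1) = 2/(-3) = 2*(-⅓) = -⅔)
O(-8)*657 - 1318 = -⅔*657 - 1318 = -438 - 1318 = -1756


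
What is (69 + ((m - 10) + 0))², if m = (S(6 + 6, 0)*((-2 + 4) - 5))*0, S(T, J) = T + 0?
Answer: 3481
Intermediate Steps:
S(T, J) = T
m = 0 (m = ((6 + 6)*((-2 + 4) - 5))*0 = (12*(2 - 5))*0 = (12*(-3))*0 = -36*0 = 0)
(69 + ((m - 10) + 0))² = (69 + ((0 - 10) + 0))² = (69 + (-10 + 0))² = (69 - 10)² = 59² = 3481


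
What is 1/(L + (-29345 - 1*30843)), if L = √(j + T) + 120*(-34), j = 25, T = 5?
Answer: -32134/2065187897 - √30/4130375794 ≈ -1.5561e-5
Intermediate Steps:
L = -4080 + √30 (L = √(25 + 5) + 120*(-34) = √30 - 4080 = -4080 + √30 ≈ -4074.5)
1/(L + (-29345 - 1*30843)) = 1/((-4080 + √30) + (-29345 - 1*30843)) = 1/((-4080 + √30) + (-29345 - 30843)) = 1/((-4080 + √30) - 60188) = 1/(-64268 + √30)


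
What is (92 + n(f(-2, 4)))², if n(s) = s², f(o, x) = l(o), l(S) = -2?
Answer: 9216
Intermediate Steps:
f(o, x) = -2
(92 + n(f(-2, 4)))² = (92 + (-2)²)² = (92 + 4)² = 96² = 9216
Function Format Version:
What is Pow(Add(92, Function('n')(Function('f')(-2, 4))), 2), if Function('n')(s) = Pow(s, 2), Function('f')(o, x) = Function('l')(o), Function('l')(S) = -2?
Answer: 9216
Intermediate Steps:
Function('f')(o, x) = -2
Pow(Add(92, Function('n')(Function('f')(-2, 4))), 2) = Pow(Add(92, Pow(-2, 2)), 2) = Pow(Add(92, 4), 2) = Pow(96, 2) = 9216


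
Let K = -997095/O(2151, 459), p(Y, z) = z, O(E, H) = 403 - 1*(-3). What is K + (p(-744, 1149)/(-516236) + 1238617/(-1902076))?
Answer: -4372000532685964/1779730192009 ≈ -2456.6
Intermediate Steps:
O(E, H) = 406 (O(E, H) = 403 + 3 = 406)
K = -997095/406 ≈ -2455.9
K + (p(-744, 1149)/(-516236) + 1238617/(-1902076)) = -997095/406 + (1149/(-516236) + 1238617/(-1902076)) = -997095/406 + (1149*(-1/516236) + 1238617*(-1/1902076)) = -997095/406 + (-1149/516236 - 1238617/1902076) = -997095/406 - 80200521367/122740013242 = -4372000532685964/1779730192009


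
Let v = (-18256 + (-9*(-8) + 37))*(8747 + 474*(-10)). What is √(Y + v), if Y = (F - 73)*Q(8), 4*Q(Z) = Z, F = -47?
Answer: I*√72715269 ≈ 8527.3*I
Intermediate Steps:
Q(Z) = Z/4
Y = -240 (Y = (-47 - 73)*((¼)*8) = -120*2 = -240)
v = -72715029 (v = (-18256 + (72 + 37))*(8747 - 4740) = (-18256 + 109)*4007 = -18147*4007 = -72715029)
√(Y + v) = √(-240 - 72715029) = √(-72715269) = I*√72715269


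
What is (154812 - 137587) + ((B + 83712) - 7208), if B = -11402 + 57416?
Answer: 139743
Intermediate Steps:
B = 46014
(154812 - 137587) + ((B + 83712) - 7208) = (154812 - 137587) + ((46014 + 83712) - 7208) = 17225 + (129726 - 7208) = 17225 + 122518 = 139743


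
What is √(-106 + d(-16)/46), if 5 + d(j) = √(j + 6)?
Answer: √(-224526 + 46*I*√10)/46 ≈ 0.0033369 + 10.301*I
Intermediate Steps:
d(j) = -5 + √(6 + j) (d(j) = -5 + √(j + 6) = -5 + √(6 + j))
√(-106 + d(-16)/46) = √(-106 + (-5 + √(6 - 16))/46) = √(-106 + (-5 + √(-10))*(1/46)) = √(-106 + (-5 + I*√10)*(1/46)) = √(-106 + (-5/46 + I*√10/46)) = √(-4881/46 + I*√10/46)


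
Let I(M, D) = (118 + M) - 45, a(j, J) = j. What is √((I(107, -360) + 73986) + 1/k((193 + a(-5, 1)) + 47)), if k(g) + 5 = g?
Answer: √3923381630/230 ≈ 272.33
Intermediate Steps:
k(g) = -5 + g
I(M, D) = 73 + M
√((I(107, -360) + 73986) + 1/k((193 + a(-5, 1)) + 47)) = √(((73 + 107) + 73986) + 1/(-5 + ((193 - 5) + 47))) = √((180 + 73986) + 1/(-5 + (188 + 47))) = √(74166 + 1/(-5 + 235)) = √(74166 + 1/230) = √(17058181/230) = √3923381630/230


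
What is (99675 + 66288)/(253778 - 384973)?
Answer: -165963/131195 ≈ -1.2650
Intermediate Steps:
(99675 + 66288)/(253778 - 384973) = 165963/(-131195) = 165963*(-1/131195) = -165963/131195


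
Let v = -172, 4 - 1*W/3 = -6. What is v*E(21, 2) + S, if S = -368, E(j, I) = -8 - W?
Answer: 6168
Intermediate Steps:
W = 30 (W = 12 - 3*(-6) = 12 + 18 = 30)
E(j, I) = -38 (E(j, I) = -8 - 1*30 = -8 - 30 = -38)
v*E(21, 2) + S = -172*(-38) - 368 = 6536 - 368 = 6168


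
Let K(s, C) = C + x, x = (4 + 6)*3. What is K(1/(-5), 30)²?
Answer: 3600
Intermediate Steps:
x = 30 (x = 10*3 = 30)
K(s, C) = 30 + C (K(s, C) = C + 30 = 30 + C)
K(1/(-5), 30)² = (30 + 30)² = 60² = 3600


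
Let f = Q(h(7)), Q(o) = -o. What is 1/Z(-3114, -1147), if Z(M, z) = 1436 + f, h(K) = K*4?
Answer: 1/1408 ≈ 0.00071023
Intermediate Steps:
h(K) = 4*K
f = -28 (f = -4*7 = -1*28 = -28)
Z(M, z) = 1408 (Z(M, z) = 1436 - 28 = 1408)
1/Z(-3114, -1147) = 1/1408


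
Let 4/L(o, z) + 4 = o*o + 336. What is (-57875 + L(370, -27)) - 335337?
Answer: -13490317295/34308 ≈ -3.9321e+5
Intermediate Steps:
L(o, z) = 4/(332 + o**2) (L(o, z) = 4/(-4 + (o*o + 336)) = 4/(-4 + (o**2 + 336)) = 4/(-4 + (336 + o**2)) = 4/(332 + o**2))
(-57875 + L(370, -27)) - 335337 = (-57875 + 4/(332 + 370**2)) - 335337 = (-57875 + 4/(332 + 136900)) - 335337 = (-57875 + 4/137232) - 335337 = (-57875 + 4*(1/137232)) - 335337 = (-57875 + 1/34308) - 335337 = -1985575499/34308 - 335337 = -13490317295/34308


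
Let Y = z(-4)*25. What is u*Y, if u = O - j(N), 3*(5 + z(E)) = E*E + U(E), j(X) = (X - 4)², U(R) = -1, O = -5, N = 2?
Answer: 0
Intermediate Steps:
j(X) = (-4 + X)²
z(E) = -16/3 + E²/3 (z(E) = -5 + (E*E - 1)/3 = -5 + (E² - 1)/3 = -5 + (-1 + E²)/3 = -5 + (-⅓ + E²/3) = -16/3 + E²/3)
u = -9 (u = -5 - (-4 + 2)² = -5 - 1*(-2)² = -5 - 1*4 = -5 - 4 = -9)
Y = 0 (Y = (-16/3 + (⅓)*(-4)²)*25 = (-16/3 + (⅓)*16)*25 = (-16/3 + 16/3)*25 = 0*25 = 0)
u*Y = -9*0 = 0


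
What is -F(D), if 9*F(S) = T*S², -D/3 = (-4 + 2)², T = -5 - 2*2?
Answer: 144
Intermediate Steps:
T = -9 (T = -5 - 4 = -9)
D = -12 (D = -3*(-4 + 2)² = -3*(-2)² = -3*4 = -12)
F(S) = -S² (F(S) = (-9*S²)/9 = -S²)
-F(D) = -(-1)*(-12)² = -(-1)*144 = -1*(-144) = 144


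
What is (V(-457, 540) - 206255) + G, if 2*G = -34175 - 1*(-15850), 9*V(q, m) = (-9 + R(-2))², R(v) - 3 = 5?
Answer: -3877513/18 ≈ -2.1542e+5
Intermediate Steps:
R(v) = 8 (R(v) = 3 + 5 = 8)
V(q, m) = ⅑ (V(q, m) = (-9 + 8)²/9 = (⅑)*(-1)² = (⅑)*1 = ⅑)
G = -18325/2 (G = (-34175 - 1*(-15850))/2 = (-34175 + 15850)/2 = (½)*(-18325) = -18325/2 ≈ -9162.5)
(V(-457, 540) - 206255) + G = (⅑ - 206255) - 18325/2 = -1856294/9 - 18325/2 = -3877513/18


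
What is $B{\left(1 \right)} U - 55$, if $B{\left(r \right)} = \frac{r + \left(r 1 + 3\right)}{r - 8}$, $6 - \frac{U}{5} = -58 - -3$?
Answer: $- \frac{1910}{7} \approx -272.86$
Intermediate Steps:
$U = 305$ ($U = 30 - 5 \left(-58 - -3\right) = 30 - 5 \left(-58 + 3\right) = 30 - -275 = 30 + 275 = 305$)
$B{\left(r \right)} = \frac{3 + 2 r}{-8 + r}$ ($B{\left(r \right)} = \frac{r + \left(r + 3\right)}{-8 + r} = \frac{r + \left(3 + r\right)}{-8 + r} = \frac{3 + 2 r}{-8 + r}$)
$B{\left(1 \right)} U - 55 = \frac{3 + 2 \cdot 1}{-8 + 1} \cdot 305 - 55 = \frac{3 + 2}{-7} \cdot 305 - 55 = \left(- \frac{1}{7}\right) 5 \cdot 305 - 55 = \left(- \frac{5}{7}\right) 305 - 55 = - \frac{1525}{7} - 55 = - \frac{1910}{7}$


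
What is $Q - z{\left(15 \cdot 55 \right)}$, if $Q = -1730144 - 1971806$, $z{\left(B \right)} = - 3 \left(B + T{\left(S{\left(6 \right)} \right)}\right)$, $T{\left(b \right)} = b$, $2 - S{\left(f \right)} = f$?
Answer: $-3699487$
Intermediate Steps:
$S{\left(f \right)} = 2 - f$
$z{\left(B \right)} = 12 - 3 B$ ($z{\left(B \right)} = - 3 \left(B + \left(2 - 6\right)\right) = - 3 \left(B - 4\right) = - 3 \left(-4 + B\right) = 12 - 3 B$)
$Q = -3701950$
$Q - z{\left(15 \cdot 55 \right)} = -3701950 - \left(12 - 3 \cdot 15 \cdot 55\right) = -3701950 - \left(12 - 2475\right) = -3701950 - -2463 = -3701950 + 2463 = -3699487$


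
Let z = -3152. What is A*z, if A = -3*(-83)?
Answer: -784848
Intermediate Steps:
A = 249
A*z = 249*(-3152) = -784848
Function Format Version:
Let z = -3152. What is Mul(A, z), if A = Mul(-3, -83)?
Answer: -784848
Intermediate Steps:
A = 249
Mul(A, z) = Mul(249, -3152) = -784848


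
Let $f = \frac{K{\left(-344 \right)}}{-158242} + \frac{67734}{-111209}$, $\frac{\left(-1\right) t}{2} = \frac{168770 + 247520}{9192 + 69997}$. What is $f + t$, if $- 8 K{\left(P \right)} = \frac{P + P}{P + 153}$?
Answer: $- \frac{675624836257793}{60741785186621} \approx -11.123$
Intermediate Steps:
$K{\left(P \right)} = - \frac{P}{4 \left(153 + P\right)}$ ($K{\left(P \right)} = - \frac{\left(P + P\right) \frac{1}{P + 153}}{8} = - \frac{2 P \frac{1}{153 + P}}{8} = - \frac{P}{4 \left(153 + P\right)}$)
$t = - \frac{2660}{253}$ ($t = - 2 \frac{168770 + 247520}{9192 + 69997} = - 2 \cdot \frac{416290}{79189} = - 2 \cdot 416290 \cdot \frac{1}{79189} = \left(-2\right) \frac{1330}{253} = - \frac{2660}{253} \approx -10.514$)
$f = - \frac{146228420641}{240086107457}$ ($f = \frac{\left(-1\right) \left(-344\right) \frac{1}{612 + 4 \left(-344\right)}}{-158242} + \frac{67734}{-111209} = \left(-1\right) \left(-344\right) \frac{1}{612 - 1376} \left(- \frac{1}{158242}\right) + 67734 \left(- \frac{1}{111209}\right) = \left(-1\right) \left(-344\right) \frac{1}{-764} \left(- \frac{1}{158242}\right) - \frac{67734}{111209} = \left(-1\right) \left(-344\right) \left(- \frac{1}{764}\right) \left(- \frac{1}{158242}\right) - \frac{67734}{111209} = \left(- \frac{86}{191}\right) \left(- \frac{1}{158242}\right) - \frac{67734}{111209} = \frac{43}{15112111} - \frac{67734}{111209} = - \frac{146228420641}{240086107457} \approx -0.60907$)
$f + t = - \frac{146228420641}{240086107457} - \frac{2660}{253} = - \frac{675624836257793}{60741785186621}$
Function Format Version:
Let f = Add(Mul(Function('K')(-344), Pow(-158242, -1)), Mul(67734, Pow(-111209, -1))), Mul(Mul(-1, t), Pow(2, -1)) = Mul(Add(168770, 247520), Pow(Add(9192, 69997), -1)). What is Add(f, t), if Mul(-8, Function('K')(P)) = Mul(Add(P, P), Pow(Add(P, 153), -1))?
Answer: Rational(-675624836257793, 60741785186621) ≈ -11.123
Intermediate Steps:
Function('K')(P) = Mul(Rational(-1, 4), P, Pow(Add(153, P), -1)) (Function('K')(P) = Mul(Rational(-1, 8), Mul(Add(P, P), Pow(Add(P, 153), -1))) = Mul(Rational(-1, 8), Mul(Mul(2, P), Pow(Add(153, P), -1))) = Mul(Rational(-1, 8), Mul(2, P, Pow(Add(153, P), -1))) = Mul(Rational(-1, 4), P, Pow(Add(153, P), -1)))
t = Rational(-2660, 253) (t = Mul(-2, Mul(Add(168770, 247520), Pow(Add(9192, 69997), -1))) = Mul(-2, Mul(416290, Pow(79189, -1))) = Mul(-2, Mul(416290, Rational(1, 79189))) = Mul(-2, Rational(1330, 253)) = Rational(-2660, 253) ≈ -10.514)
f = Rational(-146228420641, 240086107457) (f = Add(Mul(Mul(-1, -344, Pow(Add(612, Mul(4, -344)), -1)), Pow(-158242, -1)), Mul(67734, Pow(-111209, -1))) = Add(Mul(Mul(-1, -344, Pow(Add(612, -1376), -1)), Rational(-1, 158242)), Mul(67734, Rational(-1, 111209))) = Add(Mul(Mul(-1, -344, Pow(-764, -1)), Rational(-1, 158242)), Rational(-67734, 111209)) = Add(Mul(Mul(-1, -344, Rational(-1, 764)), Rational(-1, 158242)), Rational(-67734, 111209)) = Add(Mul(Rational(-86, 191), Rational(-1, 158242)), Rational(-67734, 111209)) = Add(Rational(43, 15112111), Rational(-67734, 111209)) = Rational(-146228420641, 240086107457) ≈ -0.60907)
Add(f, t) = Add(Rational(-146228420641, 240086107457), Rational(-2660, 253)) = Rational(-675624836257793, 60741785186621)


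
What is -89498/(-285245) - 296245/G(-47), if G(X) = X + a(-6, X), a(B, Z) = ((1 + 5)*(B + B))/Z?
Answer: 3971804293401/609568565 ≈ 6515.8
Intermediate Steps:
a(B, Z) = 12*B/Z (a(B, Z) = (6*(2*B))/Z = (12*B)/Z = 12*B/Z)
G(X) = X - 72/X (G(X) = X + 12*(-6)/X = X - 72/X)
-89498/(-285245) - 296245/G(-47) = -89498/(-285245) - 296245/(-47 - 72/(-47)) = -89498*(-1/285245) - 296245/(-47 - 72*(-1/47)) = 89498/285245 - 296245/(-47 + 72/47) = 89498/285245 - 296245/(-2137/47) = 89498/285245 - 296245*(-47/2137) = 89498/285245 + 13923515/2137 = 3971804293401/609568565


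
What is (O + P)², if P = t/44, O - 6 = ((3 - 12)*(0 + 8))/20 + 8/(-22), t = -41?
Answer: 59049/48400 ≈ 1.2200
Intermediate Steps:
O = 112/55 (O = 6 + (((3 - 12)*(0 + 8))/20 + 8/(-22)) = 6 + (-9*8*(1/20) + 8*(-1/22)) = 6 + (-72*1/20 - 4/11) = 6 + (-18/5 - 4/11) = 6 - 218/55 = 112/55 ≈ 2.0364)
P = -41/44 ≈ -0.93182
(O + P)² = (112/55 - 41/44)² = (243/220)² = 59049/48400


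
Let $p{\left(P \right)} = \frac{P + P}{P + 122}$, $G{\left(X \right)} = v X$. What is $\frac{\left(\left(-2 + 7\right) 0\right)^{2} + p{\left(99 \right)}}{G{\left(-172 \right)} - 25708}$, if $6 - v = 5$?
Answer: $- \frac{99}{2859740} \approx -3.4619 \cdot 10^{-5}$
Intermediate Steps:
$v = 1$ ($v = 6 - 5 = 1$)
$G{\left(X \right)} = X$ ($G{\left(X \right)} = 1 X = X$)
$p{\left(P \right)} = \frac{2 P}{122 + P}$
$\frac{\left(\left(-2 + 7\right) 0\right)^{2} + p{\left(99 \right)}}{G{\left(-172 \right)} - 25708} = \frac{\left(\left(-2 + 7\right) 0\right)^{2} + 2 \cdot 99 \frac{1}{122 + 99}}{-172 - 25708} = \frac{\left(5 \cdot 0\right)^{2} + 2 \cdot 99 \cdot \frac{1}{221}}{-25880} = \left(0^{2} + 2 \cdot 99 \cdot \frac{1}{221}\right) \left(- \frac{1}{25880}\right) = \left(0 + \frac{198}{221}\right) \left(- \frac{1}{25880}\right) = \frac{198}{221} \left(- \frac{1}{25880}\right) = - \frac{99}{2859740}$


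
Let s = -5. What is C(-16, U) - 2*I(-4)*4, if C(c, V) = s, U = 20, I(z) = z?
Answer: 27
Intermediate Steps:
C(c, V) = -5
C(-16, U) - 2*I(-4)*4 = -5 - 2*(-4)*4 = -5 - (-8)*4 = -5 - 1*(-32) = -5 + 32 = 27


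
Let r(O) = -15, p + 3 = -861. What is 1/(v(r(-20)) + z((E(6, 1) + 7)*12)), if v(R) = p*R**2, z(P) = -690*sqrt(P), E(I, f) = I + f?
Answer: -9/1745897 + 23*sqrt(42)/628522920 ≈ -4.9178e-6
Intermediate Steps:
p = -864 (p = -3 - 861 = -864)
v(R) = -864*R**2
1/(v(r(-20)) + z((E(6, 1) + 7)*12)) = 1/(-864*(-15)**2 - 690*2*sqrt(3)*sqrt((6 + 1) + 7)) = 1/(-864*225 - 690*2*sqrt(3)*sqrt(7 + 7)) = 1/(-194400 - 690*2*sqrt(42)) = 1/(-194400 - 1380*sqrt(42))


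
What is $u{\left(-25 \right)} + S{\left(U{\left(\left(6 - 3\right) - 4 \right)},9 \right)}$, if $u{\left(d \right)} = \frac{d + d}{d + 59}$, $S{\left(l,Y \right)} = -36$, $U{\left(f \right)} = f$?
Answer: $- \frac{637}{17} \approx -37.471$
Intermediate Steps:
$u{\left(d \right)} = \frac{2 d}{59 + d}$
$u{\left(-25 \right)} + S{\left(U{\left(\left(6 - 3\right) - 4 \right)},9 \right)} = 2 \left(-25\right) \frac{1}{59 - 25} - 36 = 2 \left(-25\right) \frac{1}{34} - 36 = - \frac{25}{17} - 36 = - \frac{637}{17}$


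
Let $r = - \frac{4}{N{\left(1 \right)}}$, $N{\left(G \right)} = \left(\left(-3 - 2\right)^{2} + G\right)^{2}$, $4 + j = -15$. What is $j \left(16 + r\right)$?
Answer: $- \frac{51357}{169} \approx -303.89$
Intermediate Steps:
$j = -19$ ($j = -4 - 15 = -19$)
$N{\left(G \right)} = \left(25 + G\right)^{2}$ ($N{\left(G \right)} = \left(\left(-5\right)^{2} + G\right)^{2} = \left(25 + G\right)^{2}$)
$r = - \frac{1}{169}$ ($r = - \frac{4}{\left(25 + 1\right)^{2}} = - \frac{4}{26^{2}} = - \frac{4}{676} = \left(-4\right) \frac{1}{676} = - \frac{1}{169} \approx -0.0059172$)
$j \left(16 + r\right) = - 19 \left(16 - \frac{1}{169}\right) = \left(-19\right) \frac{2703}{169} = - \frac{51357}{169}$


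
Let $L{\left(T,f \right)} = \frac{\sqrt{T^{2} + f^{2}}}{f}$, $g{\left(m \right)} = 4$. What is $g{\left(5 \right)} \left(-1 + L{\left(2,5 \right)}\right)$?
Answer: $-4 + \frac{4 \sqrt{29}}{5} \approx 0.30813$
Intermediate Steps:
$L{\left(T,f \right)} = \frac{\sqrt{T^{2} + f^{2}}}{f}$
$g{\left(5 \right)} \left(-1 + L{\left(2,5 \right)}\right) = 4 \left(-1 + \frac{\sqrt{2^{2} + 5^{2}}}{5}\right) = 4 \left(-1 + \frac{\sqrt{4 + 25}}{5}\right) = 4 \left(-1 + \frac{\sqrt{29}}{5}\right) = -4 + \frac{4 \sqrt{29}}{5}$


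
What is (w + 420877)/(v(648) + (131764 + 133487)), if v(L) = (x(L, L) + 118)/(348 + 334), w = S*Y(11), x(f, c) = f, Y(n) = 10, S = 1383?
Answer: 148235087/90450974 ≈ 1.6388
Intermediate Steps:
w = 13830 (w = 1383*10 = 13830)
v(L) = 59/341 + L/682 (v(L) = (L + 118)/(348 + 334) = (118 + L)/682 = (118 + L)*(1/682) = 59/341 + L/682)
(w + 420877)/(v(648) + (131764 + 133487)) = (13830 + 420877)/((59/341 + (1/682)*648) + (131764 + 133487)) = 434707/((59/341 + 324/341) + 265251) = 434707/(383/341 + 265251) = 434707/(90450974/341) = 434707*(341/90450974) = 148235087/90450974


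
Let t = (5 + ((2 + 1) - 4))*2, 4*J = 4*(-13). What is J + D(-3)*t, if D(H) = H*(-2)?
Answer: 35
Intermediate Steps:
D(H) = -2*H
J = -13 (J = (4*(-13))/4 = (1/4)*(-52) = -13)
t = 8 (t = (5 + (3 - 4))*2 = (5 - 1)*2 = 4*2 = 8)
J + D(-3)*t = -13 - 2*(-3)*8 = -13 + 6*8 = -13 + 48 = 35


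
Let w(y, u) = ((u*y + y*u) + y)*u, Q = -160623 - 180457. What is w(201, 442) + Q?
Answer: 78284090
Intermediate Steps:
Q = -341080
w(y, u) = u*(y + 2*u*y) (w(y, u) = ((u*y + u*y) + y)*u = (2*u*y + y)*u = (y + 2*u*y)*u = u*(y + 2*u*y))
w(201, 442) + Q = 442*201*(1 + 2*442) - 341080 = 442*201*(1 + 884) - 341080 = 442*201*885 - 341080 = 78625170 - 341080 = 78284090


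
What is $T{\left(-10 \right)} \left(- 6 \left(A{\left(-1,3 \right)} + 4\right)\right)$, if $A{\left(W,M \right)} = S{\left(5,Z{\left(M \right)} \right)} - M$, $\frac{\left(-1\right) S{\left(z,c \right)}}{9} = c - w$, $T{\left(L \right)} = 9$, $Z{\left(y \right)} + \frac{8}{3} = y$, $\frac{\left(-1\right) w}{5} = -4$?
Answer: $-9612$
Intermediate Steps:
$w = 20$ ($w = \left(-5\right) \left(-4\right) = 20$)
$Z{\left(y \right)} = - \frac{8}{3} + y$
$S{\left(z,c \right)} = 180 - 9 c$ ($S{\left(z,c \right)} = - 9 \left(c - 20\right) = - 9 \left(-20 + c\right) = 180 - 9 c$)
$A{\left(W,M \right)} = 204 - 10 M$ ($A{\left(W,M \right)} = \left(180 - 9 \left(- \frac{8}{3} + M\right)\right) - M = \left(180 - \left(-24 + 9 M\right)\right) - M = \left(204 - 9 M\right) - M = 204 - 10 M$)
$T{\left(-10 \right)} \left(- 6 \left(A{\left(-1,3 \right)} + 4\right)\right) = 9 \left(- 6 \left(\left(204 - 30\right) + 4\right)\right) = 9 \left(- 6 \left(174 + 4\right)\right) = 9 \left(\left(-6\right) 178\right) = 9 \left(-1068\right) = -9612$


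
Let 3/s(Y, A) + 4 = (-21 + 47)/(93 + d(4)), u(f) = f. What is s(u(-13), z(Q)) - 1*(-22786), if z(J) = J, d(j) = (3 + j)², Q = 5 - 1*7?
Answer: 6174793/271 ≈ 22785.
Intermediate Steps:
Q = -2 (Q = 5 - 7 = -2)
s(Y, A) = -213/271 (s(Y, A) = 3/(-4 + (-21 + 47)/(93 + (3 + 4)²)) = 3/(-4 + 26/(93 + 7²)) = 3/(-4 + 26/(93 + 49)) = 3/(-4 + 26/142) = 3/(-4 + 26*(1/142)) = 3/(-4 + 13/71) = 3/(-271/71) = 3*(-71/271) = -213/271)
s(u(-13), z(Q)) - 1*(-22786) = -213/271 - 1*(-22786) = -213/271 + 22786 = 6174793/271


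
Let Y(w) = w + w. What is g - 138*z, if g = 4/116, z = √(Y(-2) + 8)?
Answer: -8003/29 ≈ -275.97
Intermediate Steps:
Y(w) = 2*w
z = 2 (z = √(2*(-2) + 8) = √(-4 + 8) = √4 = 2)
g = 1/29 (g = 4*(1/116) = 1/29 ≈ 0.034483)
g - 138*z = 1/29 - 138*2 = 1/29 - 276 = -8003/29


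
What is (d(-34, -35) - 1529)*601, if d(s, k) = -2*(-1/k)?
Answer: -32163717/35 ≈ -9.1896e+5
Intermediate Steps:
d(s, k) = 2/k (d(s, k) = -(-2)/k = 2/k)
(d(-34, -35) - 1529)*601 = (2/(-35) - 1529)*601 = (2*(-1/35) - 1529)*601 = (-2/35 - 1529)*601 = -53517/35*601 = -32163717/35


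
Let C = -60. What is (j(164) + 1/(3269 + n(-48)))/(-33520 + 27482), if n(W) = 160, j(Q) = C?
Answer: 205739/20704302 ≈ 0.0099370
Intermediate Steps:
j(Q) = -60
(j(164) + 1/(3269 + n(-48)))/(-33520 + 27482) = (-60 + 1/(3269 + 160))/(-33520 + 27482) = (-60 + 1/3429)/(-6038) = (-60 + 1/3429)*(-1/6038) = -205739/3429*(-1/6038) = 205739/20704302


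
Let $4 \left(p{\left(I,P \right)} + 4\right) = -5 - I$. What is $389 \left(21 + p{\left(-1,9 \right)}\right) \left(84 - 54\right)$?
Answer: $186720$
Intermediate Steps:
$p{\left(I,P \right)} = - \frac{21}{4} - \frac{I}{4}$ ($p{\left(I,P \right)} = -4 + \frac{-5 - I}{4} = -4 - \left(\frac{5}{4} + \frac{I}{4}\right) = - \frac{21}{4} - \frac{I}{4}$)
$389 \left(21 + p{\left(-1,9 \right)}\right) \left(84 - 54\right) = 389 \left(21 - 5\right) \left(84 - 54\right) = 389 \left(21 + \left(- \frac{21}{4} + \frac{1}{4}\right)\right) 30 = 389 \left(21 - 5\right) 30 = 389 \cdot 16 \cdot 30 = 389 \cdot 480 = 186720$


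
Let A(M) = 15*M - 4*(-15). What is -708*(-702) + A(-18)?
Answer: 496806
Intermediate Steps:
A(M) = 60 + 15*M (A(M) = 15*M + 60 = 60 + 15*M)
-708*(-702) + A(-18) = -708*(-702) + (60 + 15*(-18)) = 497016 + (60 - 270) = 497016 - 210 = 496806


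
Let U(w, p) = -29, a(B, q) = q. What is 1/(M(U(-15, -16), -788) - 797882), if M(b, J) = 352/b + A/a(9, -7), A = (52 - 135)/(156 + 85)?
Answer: -48923/39035372503 ≈ -1.2533e-6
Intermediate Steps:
A = -83/241 ≈ -0.34440
M(b, J) = 83/1687 + 352/b (M(b, J) = 352/b - 83/241/(-7) = 352/b - 83/241*(-⅐) = 352/b + 83/1687 = 83/1687 + 352/b)
1/(M(U(-15, -16), -788) - 797882) = 1/((83/1687 + 352/(-29)) - 797882) = 1/((83/1687 + 352*(-1/29)) - 797882) = 1/((83/1687 - 352/29) - 797882) = 1/(-591417/48923 - 797882) = 1/(-39035372503/48923) = -48923/39035372503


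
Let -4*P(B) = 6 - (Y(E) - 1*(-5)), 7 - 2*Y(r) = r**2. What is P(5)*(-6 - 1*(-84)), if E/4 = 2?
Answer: -2301/4 ≈ -575.25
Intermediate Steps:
E = 8 (E = 4*2 = 8)
Y(r) = 7/2 - r**2/2
P(B) = -59/8 (P(B) = -(6 - ((7/2 - 1/2*8**2) - 1*(-5)))/4 = -(6 - ((7/2 - 1/2*64) + 5))/4 = -(6 - ((7/2 - 32) + 5))/4 = -(6 - (-57/2 + 5))/4 = -(6 - 1*(-47/2))/4 = -(6 + 47/2)/4 = -1/4*59/2 = -59/8)
P(5)*(-6 - 1*(-84)) = -59*(-6 - 1*(-84))/8 = -59*(-6 + 84)/8 = -59/8*78 = -2301/4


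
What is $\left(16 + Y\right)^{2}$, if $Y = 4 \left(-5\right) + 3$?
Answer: $1$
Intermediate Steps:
$Y = -17$ ($Y = -20 + 3 = -17$)
$\left(16 + Y\right)^{2} = \left(16 - 17\right)^{2} = \left(-1\right)^{2} = 1$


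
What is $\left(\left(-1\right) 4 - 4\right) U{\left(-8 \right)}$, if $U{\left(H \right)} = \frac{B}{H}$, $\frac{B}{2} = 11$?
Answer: $22$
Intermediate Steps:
$B = 22$ ($B = 2 \cdot 11 = 22$)
$U{\left(H \right)} = \frac{22}{H}$
$\left(\left(-1\right) 4 - 4\right) U{\left(-8 \right)} = \left(\left(-1\right) 4 - 4\right) \frac{22}{-8} = \left(-4 - 4\right) 22 \left(- \frac{1}{8}\right) = \left(-8\right) \left(- \frac{11}{4}\right) = 22$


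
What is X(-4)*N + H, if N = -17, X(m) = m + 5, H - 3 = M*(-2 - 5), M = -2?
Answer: 0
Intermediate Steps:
H = 17 (H = 3 - 2*(-2 - 5) = 3 - 2*(-7) = 3 + 14 = 17)
X(m) = 5 + m
X(-4)*N + H = (5 - 4)*(-17) + 17 = 1*(-17) + 17 = -17 + 17 = 0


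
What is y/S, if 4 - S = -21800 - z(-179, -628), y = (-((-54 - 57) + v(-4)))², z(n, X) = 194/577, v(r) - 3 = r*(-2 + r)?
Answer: 2035656/6290551 ≈ 0.32361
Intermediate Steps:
v(r) = 3 + r*(-2 + r)
z(n, X) = 194/577 (z(n, X) = 194*(1/577) = 194/577)
y = 7056 (y = (-((-54 - 57) + (3 + (-4)² - 2*(-4))))² = (-(-111 + (3 + 16 + 8)))² = (-(-111 + 27))² = (-1*(-84))² = 84² = 7056)
S = 12581102/577 (S = 4 - (-21800 - 1*194/577) = 4 - (-21800 - 194/577) = 4 - 1*(-12578794/577) = 4 + 12578794/577 = 12581102/577 ≈ 21804.)
y/S = 7056/(12581102/577) = 7056*(577/12581102) = 2035656/6290551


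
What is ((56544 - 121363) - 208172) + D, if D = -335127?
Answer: -608118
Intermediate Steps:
((56544 - 121363) - 208172) + D = ((56544 - 121363) - 208172) - 335127 = (-64819 - 208172) - 335127 = -272991 - 335127 = -608118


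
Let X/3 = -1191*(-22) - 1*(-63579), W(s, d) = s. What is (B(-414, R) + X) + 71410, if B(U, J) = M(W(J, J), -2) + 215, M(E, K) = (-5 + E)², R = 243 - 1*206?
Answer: 341992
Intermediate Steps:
X = 269343 (X = 3*(-1191*(-22) - 1*(-63579)) = 3*(26202 + 63579) = 3*89781 = 269343)
R = 37 (R = 243 - 206 = 37)
B(U, J) = 215 + (-5 + J)² (B(U, J) = (-5 + J)² + 215 = 215 + (-5 + J)²)
(B(-414, R) + X) + 71410 = ((215 + (-5 + 37)²) + 269343) + 71410 = ((215 + 32²) + 269343) + 71410 = ((215 + 1024) + 269343) + 71410 = (1239 + 269343) + 71410 = 270582 + 71410 = 341992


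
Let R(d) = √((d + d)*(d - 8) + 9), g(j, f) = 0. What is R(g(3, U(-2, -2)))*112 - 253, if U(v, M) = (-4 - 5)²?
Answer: 83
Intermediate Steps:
U(v, M) = 81 (U(v, M) = (-9)² = 81)
R(d) = √(9 + 2*d*(-8 + d)) (R(d) = √((2*d)*(-8 + d) + 9) = √(2*d*(-8 + d) + 9) = √(9 + 2*d*(-8 + d)))
R(g(3, U(-2, -2)))*112 - 253 = √(9 - 16*0 + 2*0²)*112 - 253 = √(9 + 0 + 2*0)*112 - 253 = √(9 + 0 + 0)*112 - 253 = √9*112 - 253 = 3*112 - 253 = 336 - 253 = 83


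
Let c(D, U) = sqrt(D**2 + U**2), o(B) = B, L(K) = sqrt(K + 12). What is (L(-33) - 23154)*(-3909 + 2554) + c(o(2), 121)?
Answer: 31373670 + sqrt(14645) - 1355*I*sqrt(21) ≈ 3.1374e+7 - 6209.4*I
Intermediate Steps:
L(K) = sqrt(12 + K)
(L(-33) - 23154)*(-3909 + 2554) + c(o(2), 121) = (sqrt(12 - 33) - 23154)*(-3909 + 2554) + sqrt(2**2 + 121**2) = (sqrt(-21) - 23154)*(-1355) + sqrt(4 + 14641) = (I*sqrt(21) - 23154)*(-1355) + sqrt(14645) = (-23154 + I*sqrt(21))*(-1355) + sqrt(14645) = (31373670 - 1355*I*sqrt(21)) + sqrt(14645) = 31373670 + sqrt(14645) - 1355*I*sqrt(21)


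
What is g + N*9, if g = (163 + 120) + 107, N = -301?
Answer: -2319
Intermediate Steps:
g = 390 (g = 283 + 107 = 390)
g + N*9 = 390 - 301*9 = 390 - 2709 = -2319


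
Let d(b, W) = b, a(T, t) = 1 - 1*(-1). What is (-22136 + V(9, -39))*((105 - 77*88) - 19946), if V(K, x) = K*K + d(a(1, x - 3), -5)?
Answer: 586984701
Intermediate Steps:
a(T, t) = 2 (a(T, t) = 1 + 1 = 2)
V(K, x) = 2 + K² (V(K, x) = K*K + 2 = K² + 2 = 2 + K²)
(-22136 + V(9, -39))*((105 - 77*88) - 19946) = (-22136 + (2 + 9²))*((105 - 77*88) - 19946) = (-22136 + (2 + 81))*((105 - 6776) - 19946) = (-22136 + 83)*(-6671 - 19946) = -22053*(-26617) = 586984701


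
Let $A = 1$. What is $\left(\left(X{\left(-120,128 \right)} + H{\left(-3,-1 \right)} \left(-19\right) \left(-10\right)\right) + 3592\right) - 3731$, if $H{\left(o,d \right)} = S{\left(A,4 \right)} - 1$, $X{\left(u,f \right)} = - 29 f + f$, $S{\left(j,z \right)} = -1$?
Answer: $-4103$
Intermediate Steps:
$X{\left(u,f \right)} = - 28 f$
$H{\left(o,d \right)} = -2$ ($H{\left(o,d \right)} = -1 - 1 = -2$)
$\left(\left(X{\left(-120,128 \right)} + H{\left(-3,-1 \right)} \left(-19\right) \left(-10\right)\right) + 3592\right) - 3731 = \left(\left(\left(-28\right) 128 + \left(-2\right) \left(-19\right) \left(-10\right)\right) + 3592\right) - 3731 = \left(\left(-3584 + 38 \left(-10\right)\right) + 3592\right) - 3731 = \left(\left(-3584 - 380\right) + 3592\right) - 3731 = \left(-3964 + 3592\right) - 3731 = -372 - 3731 = -4103$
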